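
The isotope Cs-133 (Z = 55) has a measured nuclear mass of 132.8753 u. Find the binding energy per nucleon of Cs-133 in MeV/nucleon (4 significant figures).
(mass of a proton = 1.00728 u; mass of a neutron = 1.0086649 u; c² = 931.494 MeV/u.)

Total constituent mass: 55 × 1.00728 + 78 × 1.0086649 = 134.0762622 u
Mass defect Δm = 134.0762622 − 132.8753 = 1.2009622 u
Binding energy = Δm·c² = 1.2009622 × 931.494 MeV/u = 1118.69 MeV
Per nucleon: 1118.69 / 133 = 8.411 MeV

8.411 MeV/nucleon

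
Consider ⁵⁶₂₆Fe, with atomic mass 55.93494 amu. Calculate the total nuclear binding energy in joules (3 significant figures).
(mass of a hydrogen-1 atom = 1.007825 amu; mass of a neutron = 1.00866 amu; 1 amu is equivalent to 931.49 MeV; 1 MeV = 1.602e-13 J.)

Z = 26, so N = A − Z = 56 − 26 = 30.
Σm = 26·m(¹H) + 30·m_n = 26.203450 + 30.25980 = 56.463250 amu
Δm = 56.463250 − 55.93494 = 0.528310 amu
E_B = 0.528310 × 931.49 = 492.115 MeV
In joules: 492.115 MeV × 1.602e-13 J/MeV = 7.8837e-11 J

7.88e-11 J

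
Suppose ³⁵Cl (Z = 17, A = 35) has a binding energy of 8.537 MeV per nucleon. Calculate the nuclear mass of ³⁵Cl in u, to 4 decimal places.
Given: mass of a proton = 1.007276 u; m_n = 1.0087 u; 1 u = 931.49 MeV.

Total binding energy = 35 × 8.537 = 298.795 MeV
Mass defect = 298.795 MeV / (931.49 MeV/u) = 0.320771 u
Constituent mass = 17(1.007276) + 18(1.0087) = 35.280292 u
Nuclear mass = 35.280292 − 0.320771 = 34.959521 u ≈ 34.9595 u (to 4 decimal places)

34.9595 u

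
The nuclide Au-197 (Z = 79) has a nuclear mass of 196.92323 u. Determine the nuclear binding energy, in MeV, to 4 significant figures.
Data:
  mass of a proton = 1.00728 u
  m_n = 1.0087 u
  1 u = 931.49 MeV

1563 MeV

The nucleus contains 79 protons and 197 − 79 = 118 neutrons.
Σm = 79·m_p + 118·m_n = 79.57512 + 119.0266 = 198.60172 u
The mass defect is 198.60172 − 196.92323 = 1.67849 u.
E_B = 1.67849 × 931.49 = 1563.497 MeV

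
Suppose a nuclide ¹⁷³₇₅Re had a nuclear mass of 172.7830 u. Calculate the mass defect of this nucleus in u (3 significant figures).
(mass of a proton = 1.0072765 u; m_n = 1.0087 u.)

1.62 u

The nucleus contains 75 protons and 173 − 75 = 98 neutrons.
Total constituent mass: 75 × 1.0072765 + 98 × 1.0087 = 174.3983375 u
The mass defect is 174.3983375 − 172.7830 = 1.6153375 u.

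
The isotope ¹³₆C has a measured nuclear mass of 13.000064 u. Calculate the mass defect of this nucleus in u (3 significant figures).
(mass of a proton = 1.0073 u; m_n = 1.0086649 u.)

0.104 u

With 6 protons and 7 neutrons (A = 13):
Σm = 6·m_p + 7·m_n = 6.0438 + 7.0606543 = 13.1044543 u
Δm = 13.1044543 − 13.000064 = 0.1043903 u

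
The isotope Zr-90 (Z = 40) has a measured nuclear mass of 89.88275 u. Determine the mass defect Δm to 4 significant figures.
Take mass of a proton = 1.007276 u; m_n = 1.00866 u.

With 40 protons and 50 neutrons (A = 90):
Mass of separated nucleons = 40(1.007276) + 50(1.00866) = 40.291040 + 50.43300 = 90.724040 u
Mass defect Δm = 90.724040 − 89.88275 = 0.841290 u

0.8413 u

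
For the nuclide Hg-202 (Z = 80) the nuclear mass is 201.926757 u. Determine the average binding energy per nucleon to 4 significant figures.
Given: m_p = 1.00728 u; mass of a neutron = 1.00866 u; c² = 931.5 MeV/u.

The nucleus contains 80 protons and 202 − 80 = 122 neutrons.
Σm = 80·m_p + 122·m_n = 80.58240 + 123.05652 = 203.63892 u
The mass defect is 203.63892 − 201.926757 = 1.712163 u.
Converting to energy: 1.712163 u × 931.5 MeV/u = 1594.88 MeV
Dividing by A = 202 gives 7.895 MeV per nucleon.

7.895 MeV/nucleon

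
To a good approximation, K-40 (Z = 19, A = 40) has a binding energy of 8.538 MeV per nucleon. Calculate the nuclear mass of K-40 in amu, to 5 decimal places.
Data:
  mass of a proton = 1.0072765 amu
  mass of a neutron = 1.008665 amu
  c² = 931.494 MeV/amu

Total binding energy = 40 × 8.538 = 341.520 MeV
Mass defect = 341.520 MeV / (931.494 MeV/amu) = 0.3666368 amu
Constituent mass = 19(1.0072765) + 21(1.008665) = 40.3202185 amu
Nuclear mass = 40.3202185 − 0.3666368 = 39.9535817 amu ≈ 39.95358 amu (to 5 decimal places)

39.95358 amu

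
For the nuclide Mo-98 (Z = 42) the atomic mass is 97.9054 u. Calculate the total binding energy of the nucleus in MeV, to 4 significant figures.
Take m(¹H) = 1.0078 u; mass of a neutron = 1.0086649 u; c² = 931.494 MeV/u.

845.3 MeV

The nucleus contains 42 protons and 98 − 42 = 56 neutrons.
Total constituent mass: 42 × 1.0078 + 56 × 1.0086649 = 98.8128344 u
Δm = 98.8128344 − 97.9054 = 0.9074344 u
E_B = 0.9074344 × 931.494 = 845.270 MeV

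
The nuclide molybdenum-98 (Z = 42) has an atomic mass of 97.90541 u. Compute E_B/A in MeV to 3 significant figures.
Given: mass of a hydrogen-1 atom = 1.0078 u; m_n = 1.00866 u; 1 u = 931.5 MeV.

8.62 MeV/nucleon

Σm = 42·m(¹H) + 56·m_n = 42.3276 + 56.48496 = 98.81256 u
Δm = 98.81256 − 97.90541 = 0.90715 u
E_B = 0.90715 × 931.5 = 845.010 MeV
BE/A = 845.010 MeV / 98 = 8.623 MeV/nucleon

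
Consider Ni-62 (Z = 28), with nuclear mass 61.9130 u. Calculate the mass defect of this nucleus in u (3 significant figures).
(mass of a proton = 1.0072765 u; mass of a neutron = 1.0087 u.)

0.587 u

Σm = 28·m_p + 34·m_n = 28.2037420 + 34.2958 = 62.4995420 u
Δm = 62.4995420 − 61.9130 = 0.5865420 u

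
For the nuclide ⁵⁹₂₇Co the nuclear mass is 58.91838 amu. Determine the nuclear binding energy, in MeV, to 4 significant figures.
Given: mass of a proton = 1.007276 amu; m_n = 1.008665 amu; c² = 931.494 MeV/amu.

517.3 MeV

Total constituent mass: 27 × 1.007276 + 32 × 1.008665 = 59.473732 amu
Mass defect Δm = 59.473732 − 58.91838 = 0.555352 amu
Binding energy = Δm·c² = 0.555352 × 931.494 MeV/amu = 517.307 MeV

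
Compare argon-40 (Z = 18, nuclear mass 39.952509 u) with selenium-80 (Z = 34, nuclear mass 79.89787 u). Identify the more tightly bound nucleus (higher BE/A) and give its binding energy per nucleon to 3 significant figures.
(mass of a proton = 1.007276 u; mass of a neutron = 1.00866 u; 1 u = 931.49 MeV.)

argon-40: Σm = 18(1.007276) + 22(1.00866) = 40.321488 u; Δm = 0.368979 u; E_B = 343.70 MeV; E_B/A = 8.593 MeV
selenium-80: Σm = 34(1.007276) + 46(1.00866) = 80.645744 u; Δm = 0.747874 u; E_B = 696.64 MeV; E_B/A = 8.708 MeV
selenium-80 has the higher binding energy per nucleon, so it is the more tightly bound nucleus.

selenium-80; 8.71 MeV/nucleon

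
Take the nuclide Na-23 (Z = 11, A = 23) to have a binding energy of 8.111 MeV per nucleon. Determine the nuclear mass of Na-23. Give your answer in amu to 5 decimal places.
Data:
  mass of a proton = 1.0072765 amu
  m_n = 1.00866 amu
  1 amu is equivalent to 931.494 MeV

Total binding energy = 23 × 8.111 = 186.553 MeV
Mass defect = 186.553 MeV / (931.494 MeV/amu) = 0.2002729 amu
Constituent mass = 11(1.0072765) + 12(1.00866) = 23.1839615 amu
Nuclear mass = 23.1839615 − 0.2002729 = 22.9836886 amu ≈ 22.98369 amu (to 5 decimal places)

22.98369 amu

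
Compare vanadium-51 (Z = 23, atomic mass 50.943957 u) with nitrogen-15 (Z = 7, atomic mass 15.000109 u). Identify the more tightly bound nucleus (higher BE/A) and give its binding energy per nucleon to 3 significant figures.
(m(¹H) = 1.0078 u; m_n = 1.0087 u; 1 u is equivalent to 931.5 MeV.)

vanadium-51; 8.75 MeV/nucleon

vanadium-51: Σm = 23(1.0078) + 28(1.0087) = 51.4230 u; Δm = 0.479043 u; E_B = 446.23 MeV; E_B/A = 8.750 MeV
nitrogen-15: Σm = 7(1.0078) + 8(1.0087) = 15.1242 u; Δm = 0.124091 u; E_B = 115.59 MeV; E_B/A = 7.706 MeV
vanadium-51 has the higher binding energy per nucleon, so it is the more tightly bound nucleus.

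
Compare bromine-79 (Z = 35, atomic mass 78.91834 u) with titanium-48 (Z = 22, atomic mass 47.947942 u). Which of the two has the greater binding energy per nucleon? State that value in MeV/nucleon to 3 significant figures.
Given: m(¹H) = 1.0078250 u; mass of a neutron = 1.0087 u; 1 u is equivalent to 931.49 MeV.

bromine-79: Σm = 35(1.0078250) + 44(1.0087) = 79.6566750 u; Δm = 0.7383350 u; E_B = 687.75 MeV; E_B/A = 8.706 MeV
titanium-48: Σm = 22(1.0078250) + 26(1.0087) = 48.3983500 u; Δm = 0.4504080 u; E_B = 419.55 MeV; E_B/A = 8.741 MeV
titanium-48 has the higher binding energy per nucleon, so it is the more tightly bound nucleus.

titanium-48; 8.74 MeV/nucleon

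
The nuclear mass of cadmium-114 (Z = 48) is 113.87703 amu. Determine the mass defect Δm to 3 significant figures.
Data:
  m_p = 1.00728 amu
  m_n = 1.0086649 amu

1.04 amu

With 48 protons and 66 neutrons (A = 114):
Total constituent mass: 48 × 1.00728 + 66 × 1.0086649 = 114.9213234 amu
Δm = 114.9213234 − 113.87703 = 1.0442934 amu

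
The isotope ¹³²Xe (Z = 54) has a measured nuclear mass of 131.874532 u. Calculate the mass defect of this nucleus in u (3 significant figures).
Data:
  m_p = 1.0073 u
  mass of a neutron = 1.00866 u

The nucleus contains 54 protons and 132 − 54 = 78 neutrons.
Mass of separated nucleons = 54(1.0073) + 78(1.00866) = 54.3942 + 78.67548 = 133.06968 u
Mass defect Δm = 133.06968 − 131.874532 = 1.195148 u

1.20 u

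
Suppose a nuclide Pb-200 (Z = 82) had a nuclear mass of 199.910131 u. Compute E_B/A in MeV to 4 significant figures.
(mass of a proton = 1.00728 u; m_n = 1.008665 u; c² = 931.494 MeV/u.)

7.961 MeV/nucleon

Z = 82, so N = A − Z = 200 − 82 = 118.
Mass of separated nucleons = 82(1.00728) + 118(1.008665) = 82.59696 + 119.022470 = 201.619430 u
Mass defect Δm = 201.619430 − 199.910131 = 1.709299 u
Binding energy = Δm·c² = 1.709299 × 931.494 MeV/u = 1592.20 MeV
Dividing by A = 200 gives 7.961 MeV per nucleon.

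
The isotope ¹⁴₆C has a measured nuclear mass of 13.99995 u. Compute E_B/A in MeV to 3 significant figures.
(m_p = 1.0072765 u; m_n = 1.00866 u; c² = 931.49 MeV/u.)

7.52 MeV/nucleon

Mass of separated nucleons = 6(1.0072765) + 8(1.00866) = 6.0436590 + 8.06928 = 14.1129390 u
Δm = 14.1129390 − 13.99995 = 0.1129890 u
E_B = 0.1129890 × 931.49 = 105.248 MeV
BE/A = 105.248 MeV / 14 = 7.518 MeV/nucleon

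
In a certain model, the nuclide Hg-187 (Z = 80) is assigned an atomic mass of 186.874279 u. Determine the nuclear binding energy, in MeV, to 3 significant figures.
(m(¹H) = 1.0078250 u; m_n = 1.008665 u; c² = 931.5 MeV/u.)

Σm = 80·m(¹H) + 107·m_n = 80.6260000 + 107.927155 = 188.5531550 u
Δm = 188.5531550 − 186.874279 = 1.6788760 u
E_B = 1.6788760 × 931.5 = 1563.87 MeV

1560 MeV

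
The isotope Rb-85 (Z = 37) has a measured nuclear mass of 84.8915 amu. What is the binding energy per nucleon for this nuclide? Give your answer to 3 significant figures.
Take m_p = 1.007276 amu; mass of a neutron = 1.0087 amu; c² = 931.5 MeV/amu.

8.72 MeV/nucleon

Mass of separated nucleons = 37(1.007276) + 48(1.0087) = 37.269212 + 48.4176 = 85.686812 amu
Δm = 85.686812 − 84.8915 = 0.795312 amu
E_B = 0.795312 × 931.5 = 740.833 MeV
BE/A = 740.833 MeV / 85 = 8.716 MeV/nucleon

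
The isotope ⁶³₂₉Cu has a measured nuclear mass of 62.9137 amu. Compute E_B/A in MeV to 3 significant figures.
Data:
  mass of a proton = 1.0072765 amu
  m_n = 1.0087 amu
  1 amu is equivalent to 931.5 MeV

Z = 29, so N = A − Z = 63 − 29 = 34.
Σm = 29·m_p + 34·m_n = 29.2110185 + 34.2958 = 63.5068185 amu
Mass defect Δm = 63.5068185 − 62.9137 = 0.5931185 amu
Converting to energy: 0.5931185 amu × 931.5 MeV/amu = 552.490 MeV
BE/A = 552.490 MeV / 63 = 8.770 MeV/nucleon

8.77 MeV/nucleon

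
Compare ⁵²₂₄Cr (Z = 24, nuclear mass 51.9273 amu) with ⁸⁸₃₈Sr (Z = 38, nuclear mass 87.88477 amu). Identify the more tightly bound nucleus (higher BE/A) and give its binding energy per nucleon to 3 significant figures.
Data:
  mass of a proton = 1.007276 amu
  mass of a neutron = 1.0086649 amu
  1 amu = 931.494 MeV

⁵²₂₄Cr: Σm = 24(1.007276) + 28(1.0086649) = 52.4172412 amu; Δm = 0.4899412 amu; E_B = 456.377 MeV; E_B/A = 8.776 MeV
⁸⁸₃₈Sr: Σm = 38(1.007276) + 50(1.0086649) = 88.7097330 amu; Δm = 0.8249630 amu; E_B = 768.45 MeV; E_B/A = 8.732 MeV
⁵²₂₄Cr has the higher binding energy per nucleon, so it is the more tightly bound nucleus.

⁵²₂₄Cr; 8.78 MeV/nucleon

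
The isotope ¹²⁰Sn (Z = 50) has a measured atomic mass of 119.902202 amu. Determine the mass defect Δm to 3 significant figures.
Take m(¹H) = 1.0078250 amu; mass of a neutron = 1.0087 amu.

Z = 50, so N = A − Z = 120 − 50 = 70.
Total constituent mass: 50 × 1.0078250 + 70 × 1.0087 = 121.0002500 amu
The mass defect is 121.0002500 − 119.902202 = 1.0980480 amu.

1.10 amu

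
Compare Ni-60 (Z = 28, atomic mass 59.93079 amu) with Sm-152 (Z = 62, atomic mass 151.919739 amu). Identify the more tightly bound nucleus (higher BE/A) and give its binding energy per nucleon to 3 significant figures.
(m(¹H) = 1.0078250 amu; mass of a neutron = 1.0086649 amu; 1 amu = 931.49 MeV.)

Ni-60; 8.78 MeV/nucleon

Ni-60: Σm = 28(1.0078250) + 32(1.0086649) = 60.4963768 amu; Δm = 0.5655868 amu; E_B = 526.84 MeV; E_B/A = 8.781 MeV
Sm-152: Σm = 62(1.0078250) + 90(1.0086649) = 153.2649910 amu; Δm = 1.3452520 amu; E_B = 1253.1 MeV; E_B/A = 8.244 MeV
Ni-60 has the higher binding energy per nucleon, so it is the more tightly bound nucleus.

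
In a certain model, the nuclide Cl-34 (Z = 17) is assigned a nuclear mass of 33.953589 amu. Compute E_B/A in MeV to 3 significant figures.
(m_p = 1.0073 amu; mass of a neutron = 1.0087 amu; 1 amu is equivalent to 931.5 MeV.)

Total constituent mass: 17 × 1.0073 + 17 × 1.0087 = 34.2720 amu
The mass defect is 34.2720 − 33.953589 = 0.318411 amu.
Binding energy = Δm·c² = 0.318411 × 931.5 MeV/amu = 296.600 MeV
Dividing by A = 34 gives 8.724 MeV per nucleon.

8.72 MeV/nucleon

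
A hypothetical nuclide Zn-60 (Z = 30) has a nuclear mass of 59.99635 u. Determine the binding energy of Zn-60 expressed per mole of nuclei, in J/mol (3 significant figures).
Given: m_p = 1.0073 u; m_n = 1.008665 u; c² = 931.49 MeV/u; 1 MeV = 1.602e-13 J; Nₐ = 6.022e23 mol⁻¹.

4.34e+13 J/mol

Σm = 30·m_p + 30·m_n = 30.2190 + 30.259950 = 60.478950 u
The mass defect is 60.478950 − 59.99635 = 0.482600 u.
Converting to energy: 0.482600 u × 931.49 MeV/u = 449.537 MeV
Per nucleus in joules: 449.537 MeV × 1.602e-13 J/MeV = 7.2016e-11 J
Per mole: 7.2016e-11 J × 6.022e23 mol⁻¹ = 4.3368e+13 J/mol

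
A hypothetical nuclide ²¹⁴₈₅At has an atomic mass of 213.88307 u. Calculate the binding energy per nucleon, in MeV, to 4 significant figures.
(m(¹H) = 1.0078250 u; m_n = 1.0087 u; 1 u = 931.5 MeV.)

Z = 85, so N = A − Z = 214 − 85 = 129.
Σm = 85·m(¹H) + 129·m_n = 85.6651250 + 130.1223 = 215.7874250 u
The mass defect is 215.7874250 − 213.88307 = 1.9043550 u.
Converting to energy: 1.9043550 u × 931.5 MeV/u = 1773.91 MeV
Per nucleon: 1773.91 / 214 = 8.289 MeV

8.289 MeV/nucleon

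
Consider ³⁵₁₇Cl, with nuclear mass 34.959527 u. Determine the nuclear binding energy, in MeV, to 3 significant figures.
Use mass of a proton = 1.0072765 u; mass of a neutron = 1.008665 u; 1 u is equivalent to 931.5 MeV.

298 MeV

Total constituent mass: 17 × 1.0072765 + 18 × 1.008665 = 35.2796705 u
Mass defect Δm = 35.2796705 − 34.959527 = 0.3201435 u
Converting to energy: 0.3201435 u × 931.5 MeV/u = 298.214 MeV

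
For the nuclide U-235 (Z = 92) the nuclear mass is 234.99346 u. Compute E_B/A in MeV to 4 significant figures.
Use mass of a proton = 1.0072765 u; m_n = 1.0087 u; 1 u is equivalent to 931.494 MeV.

The nucleus contains 92 protons and 235 − 92 = 143 neutrons.
Total constituent mass: 92 × 1.0072765 + 143 × 1.0087 = 236.9135380 u
The mass defect is 236.9135380 − 234.99346 = 1.9200780 u.
Binding energy = Δm·c² = 1.9200780 × 931.494 MeV/u = 1788.54 MeV
Dividing by A = 235 gives 7.611 MeV per nucleon.

7.611 MeV/nucleon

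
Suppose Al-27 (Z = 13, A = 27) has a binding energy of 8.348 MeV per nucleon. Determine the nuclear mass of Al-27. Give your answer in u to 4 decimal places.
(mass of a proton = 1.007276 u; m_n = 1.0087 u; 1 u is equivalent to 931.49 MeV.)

Total binding energy = 27 × 8.348 = 225.396 MeV
Mass defect = 225.396 MeV / (931.49 MeV/u) = 0.241974 u
Constituent mass = 13(1.007276) + 14(1.0087) = 27.216388 u
Nuclear mass = 27.216388 − 0.241974 = 26.974414 u ≈ 26.9744 u (to 4 decimal places)

26.9744 u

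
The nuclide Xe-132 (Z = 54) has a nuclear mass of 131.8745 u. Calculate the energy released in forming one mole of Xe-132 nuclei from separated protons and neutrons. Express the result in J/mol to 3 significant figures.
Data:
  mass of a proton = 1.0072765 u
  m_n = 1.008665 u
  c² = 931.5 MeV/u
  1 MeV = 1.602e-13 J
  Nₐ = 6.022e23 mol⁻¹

1.07e+14 J/mol

With 54 protons and 78 neutrons (A = 132):
Mass of separated nucleons = 54(1.0072765) + 78(1.008665) = 54.3929310 + 78.675870 = 133.0688010 u
Δm = 133.0688010 − 131.8745 = 1.1943010 u
Converting to energy: 1.1943010 u × 931.5 MeV/u = 1112.49 MeV
Per nucleus in joules: 1112.49 MeV × 1.602e-13 J/MeV = 1.7822e-10 J
Per mole: 1.7822e-10 J × 6.022e23 mol⁻¹ = 1.0732e+14 J/mol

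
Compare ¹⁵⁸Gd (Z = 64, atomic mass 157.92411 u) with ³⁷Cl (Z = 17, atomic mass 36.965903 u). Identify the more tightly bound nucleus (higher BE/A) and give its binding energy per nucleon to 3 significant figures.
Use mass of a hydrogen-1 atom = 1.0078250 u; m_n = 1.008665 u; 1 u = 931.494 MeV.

¹⁵⁸Gd: Σm = 64(1.0078250) + 94(1.008665) = 159.3153100 u; Δm = 1.3912000 u; E_B = 1295.9 MeV; E_B/A = 8.202 MeV
³⁷Cl: Σm = 17(1.0078250) + 20(1.008665) = 37.3063250 u; Δm = 0.3404220 u; E_B = 317.10 MeV; E_B/A = 8.570 MeV
³⁷Cl has the higher binding energy per nucleon, so it is the more tightly bound nucleus.

³⁷Cl; 8.57 MeV/nucleon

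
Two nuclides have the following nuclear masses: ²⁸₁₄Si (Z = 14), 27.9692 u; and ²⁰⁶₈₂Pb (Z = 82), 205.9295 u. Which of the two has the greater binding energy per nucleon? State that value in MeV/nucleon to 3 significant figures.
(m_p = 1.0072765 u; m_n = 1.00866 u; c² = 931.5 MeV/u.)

²⁸₁₄Si; 8.45 MeV/nucleon

²⁸₁₄Si: Σm = 14(1.0072765) + 14(1.00866) = 28.2231110 u; Δm = 0.2539110 u; E_B = 236.52 MeV; E_B/A = 8.447 MeV
²⁰⁶₈₂Pb: Σm = 82(1.0072765) + 124(1.00866) = 207.6705130 u; Δm = 1.7410130 u; E_B = 1621.8 MeV; E_B/A = 7.873 MeV
²⁸₁₄Si has the higher binding energy per nucleon, so it is the more tightly bound nucleus.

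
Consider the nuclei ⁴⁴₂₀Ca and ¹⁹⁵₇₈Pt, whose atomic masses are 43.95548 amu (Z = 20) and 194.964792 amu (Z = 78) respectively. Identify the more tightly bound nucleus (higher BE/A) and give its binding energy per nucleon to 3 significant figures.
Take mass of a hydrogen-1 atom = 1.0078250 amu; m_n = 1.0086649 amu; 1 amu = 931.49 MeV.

⁴⁴₂₀Ca; 8.66 MeV/nucleon

⁴⁴₂₀Ca: Σm = 20(1.0078250) + 24(1.0086649) = 44.3644576 amu; Δm = 0.4089776 amu; E_B = 380.96 MeV; E_B/A = 8.658 MeV
¹⁹⁵₇₈Pt: Σm = 78(1.0078250) + 117(1.0086649) = 196.6241433 amu; Δm = 1.6593513 amu; E_B = 1545.7 MeV; E_B/A = 7.927 MeV
⁴⁴₂₀Ca has the higher binding energy per nucleon, so it is the more tightly bound nucleus.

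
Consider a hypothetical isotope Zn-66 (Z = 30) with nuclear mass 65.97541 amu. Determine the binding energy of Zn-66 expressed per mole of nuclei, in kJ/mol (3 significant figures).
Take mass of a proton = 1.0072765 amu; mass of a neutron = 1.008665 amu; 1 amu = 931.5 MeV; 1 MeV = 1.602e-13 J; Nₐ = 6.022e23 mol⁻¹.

With 30 protons and 36 neutrons (A = 66):
Σm = 30·m_p + 36·m_n = 30.2182950 + 36.311940 = 66.5302350 amu
Δm = 66.5302350 − 65.97541 = 0.5548250 amu
Converting to energy: 0.5548250 amu × 931.5 MeV/amu = 516.819 MeV
Per nucleus in joules: 516.819 MeV × 1.602e-13 J/MeV = 8.2794e-11 J
Per mole: 8.2794e-11 J × 6.022e23 mol⁻¹ = 4.9859e+13 J/mol

4.99e+10 kJ/mol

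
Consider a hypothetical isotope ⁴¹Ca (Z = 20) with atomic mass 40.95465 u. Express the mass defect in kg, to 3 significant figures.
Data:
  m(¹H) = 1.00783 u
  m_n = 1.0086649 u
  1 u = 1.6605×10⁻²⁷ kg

With 20 protons and 21 neutrons (A = 41):
Σm = 20·m(¹H) + 21·m_n = 20.15660 + 21.1819629 = 41.3385629 u
Mass defect Δm = 41.3385629 − 40.95465 = 0.3839129 u
In SI units: 0.3839129 u × 1.6605×10⁻²⁷ kg/u = 6.3749e-28 kg

6.37e-28 kg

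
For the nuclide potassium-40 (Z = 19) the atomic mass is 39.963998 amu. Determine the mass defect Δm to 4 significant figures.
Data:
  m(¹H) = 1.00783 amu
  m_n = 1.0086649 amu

Mass of separated nucleons = 19(1.00783) + 21(1.0086649) = 19.14877 + 21.1819629 = 40.3307329 amu
The mass defect is 40.3307329 − 39.963998 = 0.3667349 amu.

0.3667 amu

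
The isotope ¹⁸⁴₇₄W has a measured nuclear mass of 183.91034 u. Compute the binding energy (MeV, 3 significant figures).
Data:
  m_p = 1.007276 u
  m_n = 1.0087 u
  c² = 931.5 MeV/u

Σm = 74·m_p + 110·m_n = 74.538424 + 110.9570 = 185.495424 u
Δm = 185.495424 − 183.91034 = 1.585084 u
E_B = 1.585084 × 931.5 = 1476.51 MeV

1480 MeV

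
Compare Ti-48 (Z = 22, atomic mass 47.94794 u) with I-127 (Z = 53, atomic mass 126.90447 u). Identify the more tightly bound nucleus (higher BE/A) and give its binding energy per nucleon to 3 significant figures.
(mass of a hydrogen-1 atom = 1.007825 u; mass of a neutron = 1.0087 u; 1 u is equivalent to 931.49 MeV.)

Ti-48; 8.74 MeV/nucleon

Ti-48: Σm = 22(1.007825) + 26(1.0087) = 48.398350 u; Δm = 0.450410 u; E_B = 419.55 MeV; E_B/A = 8.741 MeV
I-127: Σm = 53(1.007825) + 74(1.0087) = 128.058525 u; Δm = 1.154055 u; E_B = 1074.99 MeV; E_B/A = 8.464 MeV
Ti-48 has the higher binding energy per nucleon, so it is the more tightly bound nucleus.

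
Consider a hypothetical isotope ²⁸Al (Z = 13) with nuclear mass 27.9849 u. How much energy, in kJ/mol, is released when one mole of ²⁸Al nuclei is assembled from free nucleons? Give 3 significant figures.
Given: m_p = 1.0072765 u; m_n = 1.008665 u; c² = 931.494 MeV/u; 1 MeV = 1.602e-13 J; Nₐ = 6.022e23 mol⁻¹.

The nucleus contains 13 protons and 28 − 13 = 15 neutrons.
Total constituent mass: 13 × 1.0072765 + 15 × 1.008665 = 28.2245695 u
The mass defect is 28.2245695 − 27.9849 = 0.2396695 u.
Binding energy = Δm·c² = 0.2396695 × 931.494 MeV/u = 223.251 MeV
Per nucleus in joules: 223.251 MeV × 1.602e-13 J/MeV = 3.5765e-11 J
Per mole: 3.5765e-11 J × 6.022e23 mol⁻¹ = 2.1538e+13 J/mol

2.15e+10 kJ/mol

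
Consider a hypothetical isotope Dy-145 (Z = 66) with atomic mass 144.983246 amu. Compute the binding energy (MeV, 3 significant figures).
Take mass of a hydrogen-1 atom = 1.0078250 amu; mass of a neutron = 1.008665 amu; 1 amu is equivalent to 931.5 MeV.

The nucleus contains 66 protons and 145 − 66 = 79 neutrons.
Mass of separated nucleons = 66(1.0078250) + 79(1.008665) = 66.5164500 + 79.684535 = 146.2009850 amu
The mass defect is 146.2009850 − 144.983246 = 1.2177390 amu.
Binding energy = Δm·c² = 1.2177390 × 931.5 MeV/amu = 1134.32 MeV

1130 MeV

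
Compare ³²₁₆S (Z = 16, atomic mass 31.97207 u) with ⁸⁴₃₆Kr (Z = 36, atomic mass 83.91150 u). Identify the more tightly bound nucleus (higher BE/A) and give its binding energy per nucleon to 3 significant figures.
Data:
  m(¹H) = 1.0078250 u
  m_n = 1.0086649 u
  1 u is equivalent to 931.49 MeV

⁸⁴₃₆Kr; 8.72 MeV/nucleon

³²₁₆S: Σm = 16(1.0078250) + 16(1.0086649) = 32.2638384 u; Δm = 0.2917684 u; E_B = 271.78 MeV; E_B/A = 8.493 MeV
⁸⁴₃₆Kr: Σm = 36(1.0078250) + 48(1.0086649) = 84.6976152 u; Δm = 0.7861152 u; E_B = 732.26 MeV; E_B/A = 8.717 MeV
⁸⁴₃₆Kr has the higher binding energy per nucleon, so it is the more tightly bound nucleus.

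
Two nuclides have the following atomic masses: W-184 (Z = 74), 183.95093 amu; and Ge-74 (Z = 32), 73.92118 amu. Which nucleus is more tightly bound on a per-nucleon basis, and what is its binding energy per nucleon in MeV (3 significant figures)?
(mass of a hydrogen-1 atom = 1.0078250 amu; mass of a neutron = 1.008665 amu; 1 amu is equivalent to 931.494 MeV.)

W-184: Σm = 74(1.0078250) + 110(1.008665) = 185.5322000 amu; Δm = 1.5812700 amu; E_B = 1472.9 MeV; E_B/A = 8.005 MeV
Ge-74: Σm = 32(1.0078250) + 42(1.008665) = 74.6143300 amu; Δm = 0.6931500 amu; E_B = 645.67 MeV; E_B/A = 8.725 MeV
Ge-74 has the higher binding energy per nucleon, so it is the more tightly bound nucleus.

Ge-74; 8.73 MeV/nucleon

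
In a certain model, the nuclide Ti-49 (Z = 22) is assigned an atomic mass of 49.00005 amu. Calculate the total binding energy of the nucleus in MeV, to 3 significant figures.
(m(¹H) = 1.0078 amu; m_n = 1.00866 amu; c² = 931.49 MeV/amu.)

378 MeV

Total constituent mass: 22 × 1.0078 + 27 × 1.00866 = 49.40542 amu
The mass defect is 49.40542 − 49.00005 = 0.40537 amu.
Converting to energy: 0.40537 amu × 931.49 MeV/amu = 377.598 MeV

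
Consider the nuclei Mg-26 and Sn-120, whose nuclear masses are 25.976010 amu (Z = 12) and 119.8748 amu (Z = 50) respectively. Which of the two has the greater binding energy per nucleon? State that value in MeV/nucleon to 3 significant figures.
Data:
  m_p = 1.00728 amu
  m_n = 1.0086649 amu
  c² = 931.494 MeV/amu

Mg-26: Σm = 12(1.00728) + 14(1.0086649) = 26.2086686 amu; Δm = 0.2326586 amu; E_B = 216.72 MeV; E_B/A = 8.335 MeV
Sn-120: Σm = 50(1.00728) + 70(1.0086649) = 120.9705430 amu; Δm = 1.0957430 amu; E_B = 1020.7 MeV; E_B/A = 8.506 MeV
Sn-120 has the higher binding energy per nucleon, so it is the more tightly bound nucleus.

Sn-120; 8.51 MeV/nucleon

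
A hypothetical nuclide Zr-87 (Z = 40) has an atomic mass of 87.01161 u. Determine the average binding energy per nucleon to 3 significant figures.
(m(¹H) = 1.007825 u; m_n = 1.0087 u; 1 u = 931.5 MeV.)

Total constituent mass: 40 × 1.007825 + 47 × 1.0087 = 87.721900 u
Δm = 87.721900 − 87.01161 = 0.710290 u
Converting to energy: 0.710290 u × 931.5 MeV/u = 661.635 MeV
Per nucleon: 661.635 / 87 = 7.605 MeV

7.61 MeV/nucleon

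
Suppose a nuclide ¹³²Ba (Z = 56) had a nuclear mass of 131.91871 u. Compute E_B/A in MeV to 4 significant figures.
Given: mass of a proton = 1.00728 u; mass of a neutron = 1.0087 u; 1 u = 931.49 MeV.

8.116 MeV/nucleon

The nucleus contains 56 protons and 132 − 56 = 76 neutrons.
Mass of separated nucleons = 56(1.00728) + 76(1.0087) = 56.40768 + 76.6612 = 133.06888 u
The mass defect is 133.06888 − 131.91871 = 1.15017 u.
Binding energy = Δm·c² = 1.15017 × 931.49 MeV/u = 1071.37 MeV
Dividing by A = 132 gives 8.116 MeV per nucleon.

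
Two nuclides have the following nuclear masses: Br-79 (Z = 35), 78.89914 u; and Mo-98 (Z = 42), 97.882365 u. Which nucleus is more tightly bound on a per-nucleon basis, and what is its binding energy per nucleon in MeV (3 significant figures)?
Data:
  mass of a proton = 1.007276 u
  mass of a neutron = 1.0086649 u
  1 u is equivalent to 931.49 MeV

Br-79; 8.69 MeV/nucleon

Br-79: Σm = 35(1.007276) + 44(1.0086649) = 79.6359156 u; Δm = 0.7367756 u; E_B = 686.30 MeV; E_B/A = 8.687 MeV
Mo-98: Σm = 42(1.007276) + 56(1.0086649) = 98.7908264 u; Δm = 0.9084614 u; E_B = 846.22 MeV; E_B/A = 8.6349 MeV
Br-79 has the higher binding energy per nucleon, so it is the more tightly bound nucleus.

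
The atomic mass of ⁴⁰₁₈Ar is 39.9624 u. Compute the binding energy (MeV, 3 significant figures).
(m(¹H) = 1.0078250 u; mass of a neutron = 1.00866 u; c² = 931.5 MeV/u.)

344 MeV

With 18 protons and 22 neutrons (A = 40):
Mass of separated nucleons = 18(1.0078250) + 22(1.00866) = 18.1408500 + 22.19052 = 40.3313700 u
Mass defect Δm = 40.3313700 − 39.9624 = 0.3689700 u
Binding energy = Δm·c² = 0.3689700 × 931.5 MeV/u = 343.696 MeV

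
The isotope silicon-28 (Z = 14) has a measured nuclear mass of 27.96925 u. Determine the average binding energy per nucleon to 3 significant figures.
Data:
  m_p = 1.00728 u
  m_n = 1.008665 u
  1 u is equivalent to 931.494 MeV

8.45 MeV/nucleon

Total constituent mass: 14 × 1.00728 + 14 × 1.008665 = 28.223230 u
Δm = 28.223230 − 27.96925 = 0.253980 u
Binding energy = Δm·c² = 0.253980 × 931.494 MeV/u = 236.581 MeV
Dividing by A = 28 gives 8.449 MeV per nucleon.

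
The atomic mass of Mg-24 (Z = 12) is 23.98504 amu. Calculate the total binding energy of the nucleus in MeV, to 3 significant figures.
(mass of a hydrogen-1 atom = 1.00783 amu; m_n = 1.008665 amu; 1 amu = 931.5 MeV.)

198 MeV

With 12 protons and 12 neutrons (A = 24):
Σm = 12·m(¹H) + 12·m_n = 12.09396 + 12.103980 = 24.197940 amu
Δm = 24.197940 − 23.98504 = 0.212900 amu
Binding energy = Δm·c² = 0.212900 × 931.5 MeV/amu = 198.316 MeV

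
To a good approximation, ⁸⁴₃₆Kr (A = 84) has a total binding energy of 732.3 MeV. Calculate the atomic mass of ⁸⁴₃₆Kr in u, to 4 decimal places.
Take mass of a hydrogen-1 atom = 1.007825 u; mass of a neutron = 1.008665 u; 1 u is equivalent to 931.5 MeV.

83.9115 u

Mass defect = 732.3 MeV / (931.5 MeV/u) = 0.786151 u
Constituent mass = 36(1.007825) + 48(1.008665) = 84.697620 u
Atomic mass = 84.697620 − 0.786151 = 83.911469 u ≈ 83.9115 u (to 4 decimal places)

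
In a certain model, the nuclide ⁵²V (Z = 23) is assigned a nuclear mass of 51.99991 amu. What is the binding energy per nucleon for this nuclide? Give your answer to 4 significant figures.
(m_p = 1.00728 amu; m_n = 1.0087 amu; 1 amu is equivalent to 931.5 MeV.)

7.521 MeV/nucleon

Mass of separated nucleons = 23(1.00728) + 29(1.0087) = 23.16744 + 29.2523 = 52.41974 amu
Δm = 52.41974 − 51.99991 = 0.41983 amu
E_B = 0.41983 × 931.5 = 391.072 MeV
Dividing by A = 52 gives 7.521 MeV per nucleon.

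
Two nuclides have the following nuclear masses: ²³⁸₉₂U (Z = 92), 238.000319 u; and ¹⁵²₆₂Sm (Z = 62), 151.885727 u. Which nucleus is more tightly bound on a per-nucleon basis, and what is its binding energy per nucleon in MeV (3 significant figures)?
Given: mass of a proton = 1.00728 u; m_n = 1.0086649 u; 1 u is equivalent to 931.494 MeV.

²³⁸₉₂U: Σm = 92(1.00728) + 146(1.0086649) = 239.9348354 u; Δm = 1.9345164 u; E_B = 1802.0 MeV; E_B/A = 7.571 MeV
¹⁵²₆₂Sm: Σm = 62(1.00728) + 90(1.0086649) = 153.2312010 u; Δm = 1.3454740 u; E_B = 1253.3 MeV; E_B/A = 8.245 MeV
¹⁵²₆₂Sm has the higher binding energy per nucleon, so it is the more tightly bound nucleus.

¹⁵²₆₂Sm; 8.25 MeV/nucleon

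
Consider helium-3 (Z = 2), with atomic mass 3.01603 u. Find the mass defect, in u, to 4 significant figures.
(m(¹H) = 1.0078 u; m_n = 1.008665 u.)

0.008235 u

Z = 2, so N = A − Z = 3 − 2 = 1.
Mass of separated nucleons = 2(1.0078) + 1(1.008665) = 2.0156 + 1.008665 = 3.024265 u
Mass defect Δm = 3.024265 − 3.01603 = 0.008235 u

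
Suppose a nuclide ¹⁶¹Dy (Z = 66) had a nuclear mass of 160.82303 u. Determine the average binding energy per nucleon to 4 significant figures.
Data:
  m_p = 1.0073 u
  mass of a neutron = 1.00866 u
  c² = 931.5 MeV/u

8.571 MeV/nucleon

With 66 protons and 95 neutrons (A = 161):
Σm = 66·m_p + 95·m_n = 66.4818 + 95.82270 = 162.30450 u
The mass defect is 162.30450 − 160.82303 = 1.48147 u.
Converting to energy: 1.48147 u × 931.5 MeV/u = 1379.99 MeV
Dividing by A = 161 gives 8.571 MeV per nucleon.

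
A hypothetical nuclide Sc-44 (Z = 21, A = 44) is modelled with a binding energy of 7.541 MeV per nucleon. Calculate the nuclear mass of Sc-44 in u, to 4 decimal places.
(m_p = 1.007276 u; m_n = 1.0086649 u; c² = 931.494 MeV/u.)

Total binding energy = 44 × 7.541 = 331.804 MeV
Mass defect = 331.804 MeV / (931.494 MeV/u) = 0.356206 u
Constituent mass = 21(1.007276) + 23(1.0086649) = 44.3520887 u
Nuclear mass = 44.3520887 − 0.356206 = 43.9958827 u ≈ 43.9959 u (to 4 decimal places)

43.9959 u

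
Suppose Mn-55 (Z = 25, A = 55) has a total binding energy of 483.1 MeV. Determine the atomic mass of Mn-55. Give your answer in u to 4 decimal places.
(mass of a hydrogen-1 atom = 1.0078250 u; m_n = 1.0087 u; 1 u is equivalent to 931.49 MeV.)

Mass defect = 483.1 MeV / (931.49 MeV/u) = 0.518631 u
Constituent mass = 25(1.0078250) + 30(1.0087) = 55.4566250 u
Atomic mass = 55.4566250 − 0.518631 = 54.9379940 u ≈ 54.9380 u (to 4 decimal places)

54.9380 u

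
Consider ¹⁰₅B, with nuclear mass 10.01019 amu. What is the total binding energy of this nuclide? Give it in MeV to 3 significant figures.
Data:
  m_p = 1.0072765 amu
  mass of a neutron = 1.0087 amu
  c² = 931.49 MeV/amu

The nucleus contains 5 protons and 10 − 5 = 5 neutrons.
Σm = 5·m_p + 5·m_n = 5.0363825 + 5.0435 = 10.0798825 amu
The mass defect is 10.0798825 − 10.01019 = 0.0696925 amu.
E_B = 0.0696925 × 931.49 = 64.9179 MeV

64.9 MeV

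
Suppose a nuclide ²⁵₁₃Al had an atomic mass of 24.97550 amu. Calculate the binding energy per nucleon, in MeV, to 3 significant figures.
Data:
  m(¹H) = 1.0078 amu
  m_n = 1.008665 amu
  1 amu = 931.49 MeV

With 13 protons and 12 neutrons (A = 25):
Σm = 13·m(¹H) + 12·m_n = 13.1014 + 12.103980 = 25.205380 amu
Mass defect Δm = 25.205380 − 24.97550 = 0.229880 amu
E_B = 0.229880 × 931.49 = 214.131 MeV
Dividing by A = 25 gives 8.565 MeV per nucleon.

8.57 MeV/nucleon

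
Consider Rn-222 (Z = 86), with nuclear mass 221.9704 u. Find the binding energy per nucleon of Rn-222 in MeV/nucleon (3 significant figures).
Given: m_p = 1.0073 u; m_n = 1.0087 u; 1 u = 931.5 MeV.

7.72 MeV/nucleon

With 86 protons and 136 neutrons (A = 222):
Total constituent mass: 86 × 1.0073 + 136 × 1.0087 = 223.8110 u
The mass defect is 223.8110 − 221.9704 = 1.8406 u.
E_B = 1.8406 × 931.5 = 1714.52 MeV
BE/A = 1714.52 MeV / 222 = 7.723 MeV/nucleon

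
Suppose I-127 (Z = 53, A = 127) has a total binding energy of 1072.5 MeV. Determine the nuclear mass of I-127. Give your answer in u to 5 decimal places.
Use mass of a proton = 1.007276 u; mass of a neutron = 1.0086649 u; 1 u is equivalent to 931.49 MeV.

Mass defect = 1072.5 MeV / (931.49 MeV/u) = 1.1513811 u
Constituent mass = 53(1.007276) + 74(1.0086649) = 128.0268306 u
Nuclear mass = 128.0268306 − 1.1513811 = 126.8754495 u ≈ 126.87545 u (to 5 decimal places)

126.87545 u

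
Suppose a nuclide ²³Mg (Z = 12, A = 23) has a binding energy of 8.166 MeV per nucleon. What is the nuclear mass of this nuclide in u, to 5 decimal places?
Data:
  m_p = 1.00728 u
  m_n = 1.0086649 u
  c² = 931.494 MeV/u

22.98104 u

Total binding energy = 23 × 8.166 = 187.818 MeV
Mass defect = 187.818 MeV / (931.494 MeV/u) = 0.2016309 u
Constituent mass = 12(1.00728) + 11(1.0086649) = 23.1826739 u
Nuclear mass = 23.1826739 − 0.2016309 = 22.9810430 u ≈ 22.98104 u (to 5 decimal places)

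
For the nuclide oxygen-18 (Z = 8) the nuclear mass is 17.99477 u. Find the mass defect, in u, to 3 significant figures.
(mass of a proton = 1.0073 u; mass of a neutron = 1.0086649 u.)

0.150 u

With 8 protons and 10 neutrons (A = 18):
Total constituent mass: 8 × 1.0073 + 10 × 1.0086649 = 18.1450490 u
Mass defect Δm = 18.1450490 − 17.99477 = 0.1502790 u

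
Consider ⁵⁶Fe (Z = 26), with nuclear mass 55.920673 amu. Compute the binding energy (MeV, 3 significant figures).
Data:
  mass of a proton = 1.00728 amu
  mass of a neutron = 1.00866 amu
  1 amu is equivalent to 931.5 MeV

492 MeV

The nucleus contains 26 protons and 56 − 26 = 30 neutrons.
Mass of separated nucleons = 26(1.00728) + 30(1.00866) = 26.18928 + 30.25980 = 56.44908 amu
Δm = 56.44908 − 55.920673 = 0.528407 amu
Binding energy = Δm·c² = 0.528407 × 931.5 MeV/amu = 492.211 MeV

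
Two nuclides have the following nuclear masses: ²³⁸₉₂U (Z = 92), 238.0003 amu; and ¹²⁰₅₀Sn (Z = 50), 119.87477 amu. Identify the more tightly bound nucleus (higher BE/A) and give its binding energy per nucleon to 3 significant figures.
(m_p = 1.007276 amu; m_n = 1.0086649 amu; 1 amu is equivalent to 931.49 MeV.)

¹²⁰₅₀Sn; 8.50 MeV/nucleon

²³⁸₉₂U: Σm = 92(1.007276) + 146(1.0086649) = 239.9344674 amu; Δm = 1.9341674 amu; E_B = 1801.7 MeV; E_B/A = 7.570 MeV
¹²⁰₅₀Sn: Σm = 50(1.007276) + 70(1.0086649) = 120.9703430 amu; Δm = 1.0955730 amu; E_B = 1020.5 MeV; E_B/A = 8.504 MeV
¹²⁰₅₀Sn has the higher binding energy per nucleon, so it is the more tightly bound nucleus.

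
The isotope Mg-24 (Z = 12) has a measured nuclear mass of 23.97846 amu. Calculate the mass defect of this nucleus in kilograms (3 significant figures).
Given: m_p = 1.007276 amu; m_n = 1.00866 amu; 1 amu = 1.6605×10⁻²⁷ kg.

3.53e-28 kg

Σm = 12·m_p + 12·m_n = 12.087312 + 12.10392 = 24.191232 amu
Mass defect Δm = 24.191232 − 23.97846 = 0.212772 amu
In SI units: 0.212772 amu × 1.6605×10⁻²⁷ kg/amu = 3.5331e-28 kg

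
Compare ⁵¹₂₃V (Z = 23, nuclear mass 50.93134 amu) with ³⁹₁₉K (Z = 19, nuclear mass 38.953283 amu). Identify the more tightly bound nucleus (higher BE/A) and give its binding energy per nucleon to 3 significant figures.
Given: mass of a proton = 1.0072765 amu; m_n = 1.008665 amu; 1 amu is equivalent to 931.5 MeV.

⁵¹₂₃V; 8.74 MeV/nucleon

⁵¹₂₃V: Σm = 23(1.0072765) + 28(1.008665) = 51.4099795 amu; Δm = 0.4786395 amu; E_B = 445.85 MeV; E_B/A = 8.742 MeV
³⁹₁₉K: Σm = 19(1.0072765) + 20(1.008665) = 39.3115535 amu; Δm = 0.3582705 amu; E_B = 333.73 MeV; E_B/A = 8.557 MeV
⁵¹₂₃V has the higher binding energy per nucleon, so it is the more tightly bound nucleus.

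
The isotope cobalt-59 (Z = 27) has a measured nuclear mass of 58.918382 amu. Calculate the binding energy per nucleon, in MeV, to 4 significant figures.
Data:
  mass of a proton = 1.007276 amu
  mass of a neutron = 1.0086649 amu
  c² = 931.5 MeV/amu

The nucleus contains 27 protons and 59 − 27 = 32 neutrons.
Σm = 27·m_p + 32·m_n = 27.196452 + 32.2772768 = 59.4737288 amu
Mass defect Δm = 59.4737288 − 58.918382 = 0.5553468 amu
Binding energy = Δm·c² = 0.5553468 × 931.5 MeV/amu = 517.306 MeV
BE/A = 517.306 MeV / 59 = 8.768 MeV/nucleon

8.768 MeV/nucleon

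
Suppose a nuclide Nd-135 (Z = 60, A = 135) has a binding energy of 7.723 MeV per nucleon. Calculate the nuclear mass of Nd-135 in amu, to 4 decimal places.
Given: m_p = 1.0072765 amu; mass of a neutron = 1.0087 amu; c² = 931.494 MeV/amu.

Total binding energy = 135 × 7.723 = 1042.605 MeV
Mass defect = 1042.605 MeV / (931.494 MeV/amu) = 1.119283 amu
Constituent mass = 60(1.0072765) + 75(1.0087) = 136.0890900 amu
Nuclear mass = 136.0890900 − 1.119283 = 134.9698070 amu ≈ 134.9698 amu (to 4 decimal places)

134.9698 amu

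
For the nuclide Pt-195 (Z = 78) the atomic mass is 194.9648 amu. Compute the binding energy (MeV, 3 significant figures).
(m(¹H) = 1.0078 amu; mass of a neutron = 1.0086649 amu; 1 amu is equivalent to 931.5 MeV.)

1540 MeV

With 78 protons and 117 neutrons (A = 195):
Σm = 78·m(¹H) + 117·m_n = 78.6084 + 118.0137933 = 196.6221933 amu
The mass defect is 196.6221933 − 194.9648 = 1.6573933 amu.
Converting to energy: 1.6573933 amu × 931.5 MeV/amu = 1543.86 MeV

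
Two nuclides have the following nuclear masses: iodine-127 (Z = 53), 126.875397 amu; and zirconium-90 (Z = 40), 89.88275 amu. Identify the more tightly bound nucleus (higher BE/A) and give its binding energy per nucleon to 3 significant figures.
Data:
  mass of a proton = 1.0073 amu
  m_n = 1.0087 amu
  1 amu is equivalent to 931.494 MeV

iodine-127: Σm = 53(1.0073) + 74(1.0087) = 128.0307 amu; Δm = 1.155303 amu; E_B = 1076.2 MeV; E_B/A = 8.474 MeV
zirconium-90: Σm = 40(1.0073) + 50(1.0087) = 90.7270 amu; Δm = 0.84425 amu; E_B = 786.41 MeV; E_B/A = 8.738 MeV
zirconium-90 has the higher binding energy per nucleon, so it is the more tightly bound nucleus.

zirconium-90; 8.74 MeV/nucleon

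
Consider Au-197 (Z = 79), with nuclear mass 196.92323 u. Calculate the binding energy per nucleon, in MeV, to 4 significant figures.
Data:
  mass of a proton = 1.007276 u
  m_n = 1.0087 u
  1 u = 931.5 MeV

7.935 MeV/nucleon

Total constituent mass: 79 × 1.007276 + 118 × 1.0087 = 198.601404 u
Mass defect Δm = 198.601404 − 196.92323 = 1.678174 u
Converting to energy: 1.678174 u × 931.5 MeV/u = 1563.22 MeV
Per nucleon: 1563.22 / 197 = 7.935 MeV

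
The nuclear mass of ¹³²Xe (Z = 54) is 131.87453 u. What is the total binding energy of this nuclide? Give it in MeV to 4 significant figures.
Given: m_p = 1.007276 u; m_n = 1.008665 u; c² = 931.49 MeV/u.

1112 MeV

With 54 protons and 78 neutrons (A = 132):
Total constituent mass: 54 × 1.007276 + 78 × 1.008665 = 133.068774 u
Mass defect Δm = 133.068774 − 131.87453 = 1.194244 u
Converting to energy: 1.194244 u × 931.49 MeV/u = 1112.43 MeV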